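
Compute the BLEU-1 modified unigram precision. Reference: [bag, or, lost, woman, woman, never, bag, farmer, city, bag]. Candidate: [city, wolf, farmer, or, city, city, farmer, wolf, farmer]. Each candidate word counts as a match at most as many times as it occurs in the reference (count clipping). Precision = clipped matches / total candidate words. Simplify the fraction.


Reference word counts: {'bag': 3, 'city': 1, 'farmer': 1, 'lost': 1, 'never': 1, 'or': 1, 'woman': 2}
Checking each candidate word (with clipping):
  'city' -> in reference (ref count 1, used 1/1) -> match (matches: 1)
  'wolf' -> not in reference -> no match (matches: 1)
  'farmer' -> in reference (ref count 1, used 1/1) -> match (matches: 2)
  'or' -> in reference (ref count 1, used 1/1) -> match (matches: 3)
  'city' -> ref count 1 already used up (1/1) -> clipped, no match (matches: 3)
  'city' -> ref count 1 already used up (1/1) -> clipped, no match (matches: 3)
  'farmer' -> ref count 1 already used up (1/1) -> clipped, no match (matches: 3)
  'wolf' -> not in reference -> no match (matches: 3)
  'farmer' -> ref count 1 already used up (1/1) -> clipped, no match (matches: 3)
Clipped matches: 3, Candidate length: 9
Precision = 3/9 = 1/3

1/3


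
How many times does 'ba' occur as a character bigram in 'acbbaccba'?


Scanning 'acbbaccba' for bigram 'ba':
  Position 0: 'ac' -> no
  Position 1: 'cb' -> no
  Position 2: 'bb' -> no
  Position 3: 'ba' -> MATCH
  Position 4: 'ac' -> no
  Position 5: 'cc' -> no
  Position 6: 'cb' -> no
  Position 7: 'ba' -> MATCH
Total matches: 2

2


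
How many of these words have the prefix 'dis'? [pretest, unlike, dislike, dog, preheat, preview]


Checking each word for prefix 'dis':
  'pretest' -> no (count: 0)
  'unlike' -> no (count: 0)
  'dislike' -> YES, starts with 'dis' (count: 1)
  'dog' -> no (count: 1)
  'preheat' -> no (count: 1)
  'preview' -> no (count: 1)
Total with prefix 'dis': 1

1


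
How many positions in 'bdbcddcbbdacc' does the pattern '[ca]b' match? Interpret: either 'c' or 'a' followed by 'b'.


Pattern: [ca]b means either 'c' or 'a' followed by 'b'.
Scanning 'bdbcddcbbdacc' position-by-position:
  Pos 0: window 'bd' -> no
  Pos 1: window 'db' -> no
  Pos 2: window 'bc' -> no
  Pos 3: window 'cd' -> no
  Pos 4: window 'dd' -> no
  Pos 5: window 'dc' -> no
  Pos 6: window 'cb' -> MATCH
  Pos 7: window 'bb' -> no
  Pos 8: window 'bd' -> no
  Pos 9: window 'da' -> no
  Pos 10: window 'ac' -> no
  Pos 11: window 'cc' -> no
  Pos 12: window 'c' -> no
Total matches: 1

1


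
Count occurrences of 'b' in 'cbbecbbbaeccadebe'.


Scanning 'cbbecbbbaeccadebe' for 'b':
  Position 1: 'b' -> MATCH (count: 1)
  Position 2: 'b' -> MATCH (count: 2)
  Position 5: 'b' -> MATCH (count: 3)
  Position 6: 'b' -> MATCH (count: 4)
  Position 7: 'b' -> MATCH (count: 5)
  Position 15: 'b' -> MATCH (count: 6)
Total occurrences of 'b': 6

6


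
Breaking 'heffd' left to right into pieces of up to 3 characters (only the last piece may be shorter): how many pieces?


'heffd' has 5 characters.
Chunking with max size 3:
  Chunk 1: 'hef' (positions 0-2)
  Chunk 2: 'fd' (positions 3-4)
Total chunks: ceil(5 / 3) = 2

2


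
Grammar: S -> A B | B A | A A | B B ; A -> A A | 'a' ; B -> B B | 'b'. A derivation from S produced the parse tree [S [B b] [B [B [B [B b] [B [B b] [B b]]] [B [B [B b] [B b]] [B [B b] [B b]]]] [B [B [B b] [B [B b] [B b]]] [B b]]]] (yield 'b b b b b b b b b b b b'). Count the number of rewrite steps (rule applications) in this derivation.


Every bracketed nonterminal node [X ...] in the tree is produced by exactly one rule application.
Reading the tree off as a leftmost derivation:
  Step 1: S  =>  B B   (applied S -> B B)
  Step 2: B B  =>  b B   (applied B -> b)
  Step 3: b B  =>  b B B   (applied B -> B B)
  Step 4: b B B  =>  b B B B   (applied B -> B B)
  Step 5: b B B B  =>  b B B B B   (applied B -> B B)
  Step 6: b B B B B  =>  b b B B B   (applied B -> b)
  Step 7: b b B B B  =>  b b B B B B   (applied B -> B B)
  Step 8: b b B B B B  =>  b b b B B B   (applied B -> b)
  Step 9: b b b B B B  =>  b b b b B B   (applied B -> b)
  Step 10: b b b b B B  =>  b b b b B B B   (applied B -> B B)
  Step 11: b b b b B B B  =>  b b b b B B B B   (applied B -> B B)
  Step 12: b b b b B B B B  =>  b b b b b B B B   (applied B -> b)
  Step 13: b b b b b B B B  =>  b b b b b b B B   (applied B -> b)
  Step 14: b b b b b b B B  =>  b b b b b b B B B   (applied B -> B B)
  Step 15: b b b b b b B B B  =>  b b b b b b b B B   (applied B -> b)
  Step 16: b b b b b b b B B  =>  b b b b b b b b B   (applied B -> b)
  Step 17: b b b b b b b b B  =>  b b b b b b b b B B   (applied B -> B B)
  Step 18: b b b b b b b b B B  =>  b b b b b b b b B B B   (applied B -> B B)
  Step 19: b b b b b b b b B B B  =>  b b b b b b b b b B B   (applied B -> b)
  Step 20: b b b b b b b b b B B  =>  b b b b b b b b b B B B   (applied B -> B B)
  Step 21: b b b b b b b b b B B B  =>  b b b b b b b b b b B B   (applied B -> b)
  Step 22: b b b b b b b b b b B B  =>  b b b b b b b b b b b B   (applied B -> b)
  Step 23: b b b b b b b b b b b B  =>  b b b b b b b b b b b b   (applied B -> b)
Final yield: b b b b b b b b b b b b
Total rewrite steps: 23

23


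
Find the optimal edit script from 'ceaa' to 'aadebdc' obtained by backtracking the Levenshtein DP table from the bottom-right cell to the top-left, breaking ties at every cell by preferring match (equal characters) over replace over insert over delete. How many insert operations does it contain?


Edit distance = 6. Backtracking from cell (4, 7) with preference match > replace > insert > delete,
then listing the resulting alignment 'ceaa' -> 'aadebdc' left to right:
  Step 1: insert 'a' [insertion #1]
  Step 2: insert 'a' [insertion #2]
  Step 3: replace c->d
  Step 4: keep 'e'
  Step 5: insert 'b' [insertion #3]
  Step 6: replace a->d
  Step 7: replace a->c
Total insertions: 3

3


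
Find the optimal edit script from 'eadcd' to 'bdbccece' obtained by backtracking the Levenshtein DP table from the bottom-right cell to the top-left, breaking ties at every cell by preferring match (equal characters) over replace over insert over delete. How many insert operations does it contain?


Edit distance = 7. Backtracking from cell (5, 8) with preference match > replace > insert > delete,
then listing the resulting alignment 'eadcd' -> 'bdbccece' left to right:
  Step 1: insert 'b' [insertion #1]
  Step 2: insert 'd' [insertion #2]
  Step 3: insert 'b' [insertion #3]
  Step 4: replace e->c
  Step 5: replace a->c
  Step 6: replace d->e
  Step 7: keep 'c'
  Step 8: replace d->e
Total insertions: 3

3


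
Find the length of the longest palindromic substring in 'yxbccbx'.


Scanning 'yxbccbx' for palindromic substrings.
Substring at positions 1-6: 'xbccbx'.
Check: reverse('xbccbx') = 'xbccbx' -> palindrome confirmed.
Neighbouring characters ('y' / '-') break symmetry, so it cannot extend further.
No longer palindromic substring exists; longest length = 6

6


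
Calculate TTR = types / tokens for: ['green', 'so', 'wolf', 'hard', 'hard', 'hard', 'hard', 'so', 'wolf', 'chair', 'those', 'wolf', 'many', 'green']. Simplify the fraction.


Tokens: 14
Unique types: ('chair', 'green', 'hard', 'many', 'so', 'those', 'wolf') = 7
TTR = 7/14
Simplify: divide both by 7 -> 1/2
TTR = 1/2

1/2


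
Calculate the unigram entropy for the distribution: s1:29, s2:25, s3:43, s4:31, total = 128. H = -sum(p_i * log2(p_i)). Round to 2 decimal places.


Computing entropy H = -sum(p_i * log2(p_i)):
  s1: p = 29/128 = 0.2266, -p*log2(p) = 0.4853
  s2: p = 25/128 = 0.1953, -p*log2(p) = 0.4602
  s3: p = 43/128 = 0.3359, -p*log2(p) = 0.5287
  s4: p = 31/128 = 0.2422, -p*log2(p) = 0.4955
H = sum of terms = 1.9697
Rounded to 2 decimals: 1.97

1.97


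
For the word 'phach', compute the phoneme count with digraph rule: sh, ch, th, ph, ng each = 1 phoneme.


Parsing 'phach' greedily, digraphs first:
  'ph' -> digraph (1 consonant phoneme) (phonemes so far: 1)
  'a' -> vowel phoneme (phonemes so far: 2)
  'ch' -> digraph (1 consonant phoneme) (phonemes so far: 3)
Total phonemes: 3

3


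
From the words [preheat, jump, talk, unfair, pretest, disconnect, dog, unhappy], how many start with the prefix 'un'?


Checking each word for prefix 'un':
  'preheat' -> no (count: 0)
  'jump' -> no (count: 0)
  'talk' -> no (count: 0)
  'unfair' -> YES, starts with 'un' (count: 1)
  'pretest' -> no (count: 1)
  'disconnect' -> no (count: 1)
  'dog' -> no (count: 1)
  'unhappy' -> YES, starts with 'un' (count: 2)
Total with prefix 'un': 2

2


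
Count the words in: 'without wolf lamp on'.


Counting words by splitting on spaces:
  Word 1: 'without'
  Word 2: 'wolf'
  Word 3: 'lamp'
  Word 4: 'on'
Total words: 4

4


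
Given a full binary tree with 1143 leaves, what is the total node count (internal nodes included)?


Leaf nodes (terminals): 1143
Internal nodes = n - 1 = 1143 - 1 = 1142
Total = leaves + internal = 1143 + 1142 = 2285

2285


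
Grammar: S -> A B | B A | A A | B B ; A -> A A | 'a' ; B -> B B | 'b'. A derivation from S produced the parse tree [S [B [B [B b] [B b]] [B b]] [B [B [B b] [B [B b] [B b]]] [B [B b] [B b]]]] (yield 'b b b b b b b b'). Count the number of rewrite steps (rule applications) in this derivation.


Every bracketed nonterminal node [X ...] in the tree is produced by exactly one rule application.
Reading the tree off as a leftmost derivation:
  Step 1: S  =>  B B   (applied S -> B B)
  Step 2: B B  =>  B B B   (applied B -> B B)
  Step 3: B B B  =>  B B B B   (applied B -> B B)
  Step 4: B B B B  =>  b B B B   (applied B -> b)
  Step 5: b B B B  =>  b b B B   (applied B -> b)
  Step 6: b b B B  =>  b b b B   (applied B -> b)
  Step 7: b b b B  =>  b b b B B   (applied B -> B B)
  Step 8: b b b B B  =>  b b b B B B   (applied B -> B B)
  Step 9: b b b B B B  =>  b b b b B B   (applied B -> b)
  Step 10: b b b b B B  =>  b b b b B B B   (applied B -> B B)
  Step 11: b b b b B B B  =>  b b b b b B B   (applied B -> b)
  Step 12: b b b b b B B  =>  b b b b b b B   (applied B -> b)
  Step 13: b b b b b b B  =>  b b b b b b B B   (applied B -> B B)
  Step 14: b b b b b b B B  =>  b b b b b b b B   (applied B -> b)
  Step 15: b b b b b b b B  =>  b b b b b b b b   (applied B -> b)
Final yield: b b b b b b b b
Total rewrite steps: 15

15


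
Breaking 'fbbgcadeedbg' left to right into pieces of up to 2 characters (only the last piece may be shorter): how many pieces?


'fbbgcadeedbg' has 12 characters.
Chunking with max size 2:
  Chunk 1: 'fb' (positions 0-1)
  Chunk 2: 'bg' (positions 2-3)
  Chunk 3: 'ca' (positions 4-5)
  Chunk 4: 'de' (positions 6-7)
  Chunk 5: 'ed' (positions 8-9)
  Chunk 6: 'bg' (positions 10-11)
Total chunks: ceil(12 / 2) = 6

6


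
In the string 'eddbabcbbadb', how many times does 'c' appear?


Scanning 'eddbabcbbadb' for 'c':
  Position 6: 'c' -> MATCH (count: 1)
Total occurrences of 'c': 1

1


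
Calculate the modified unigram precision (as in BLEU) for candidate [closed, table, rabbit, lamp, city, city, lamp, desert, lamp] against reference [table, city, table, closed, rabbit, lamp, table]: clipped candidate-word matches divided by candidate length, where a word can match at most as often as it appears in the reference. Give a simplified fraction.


Reference word counts: {'city': 1, 'closed': 1, 'lamp': 1, 'rabbit': 1, 'table': 3}
Checking each candidate word (with clipping):
  'closed' -> in reference (ref count 1, used 1/1) -> match (matches: 1)
  'table' -> in reference (ref count 3, used 1/3) -> match (matches: 2)
  'rabbit' -> in reference (ref count 1, used 1/1) -> match (matches: 3)
  'lamp' -> in reference (ref count 1, used 1/1) -> match (matches: 4)
  'city' -> in reference (ref count 1, used 1/1) -> match (matches: 5)
  'city' -> ref count 1 already used up (1/1) -> clipped, no match (matches: 5)
  'lamp' -> ref count 1 already used up (1/1) -> clipped, no match (matches: 5)
  'desert' -> not in reference -> no match (matches: 5)
  'lamp' -> ref count 1 already used up (1/1) -> clipped, no match (matches: 5)
Clipped matches: 5, Candidate length: 9
Precision = 5/9

5/9


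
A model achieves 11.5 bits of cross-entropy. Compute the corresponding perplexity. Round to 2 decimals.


Perplexity formula: PP = 2^H
H = 11.5
PP = 2^11.5
Decompose: 2^11.5 = 2^11 * 2^0.5 = 2^11 * sqrt(2)
2^11 = 2048, sqrt(2) ~ 1.4142136
PP ~ 2048 * 1.4142136 = 2896.3094528
Rounded to 2 decimals: 2896.31

2896.31


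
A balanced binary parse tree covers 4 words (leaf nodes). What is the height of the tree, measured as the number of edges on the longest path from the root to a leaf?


In a balanced binary tree with n leaves the deepest leaf is ceil(log2(n)) edges below the root.
log2(4) = 2.0000
ceil(2.0000) = 2
height (edges) = 2

2


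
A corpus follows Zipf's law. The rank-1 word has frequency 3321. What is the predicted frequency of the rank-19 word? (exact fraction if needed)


Zipf's law: freq(rank) = f1 / rank
f1 = 3321, rank = 19
freq = 3321 / 19
GCD(3321, 19) = 1
Simplified: 3321/19

3321/19


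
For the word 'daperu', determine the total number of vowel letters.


Scanning each character of 'daperu':
  Position 1: 'd' -> consonant (running count: 0)
  Position 2: 'a' -> vowel (running count: 1)
  Position 3: 'p' -> consonant (running count: 1)
  Position 4: 'e' -> vowel (running count: 2)
  Position 5: 'r' -> consonant (running count: 2)
  Position 6: 'u' -> vowel (running count: 3)
Total vowels: 3

3


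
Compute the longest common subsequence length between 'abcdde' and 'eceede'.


DP table for LCS of 'abcdde' and 'eceede':
       e  c  e  e  d  e
    0  0  0  0  0  0  0
  a 0  0  0  0  0  0  0
  b 0  0  0  0  0  0  0
  c 0  0  1  1  1  1  1
  d 0  0  1  1  1  2  2
  d 0  0  1  1  1  2  2
  e 0  1  1  2  2  2  3
LCS: 'cde'
LCS length = 3

3


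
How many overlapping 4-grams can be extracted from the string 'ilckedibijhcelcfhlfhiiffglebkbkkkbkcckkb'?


String 'ilckedibijhcelcfhlfhiiffglebkbkkkbkcckkb' has length L = 40.
Number of overlapping n-grams = L - n + 1
Substituting: 40 - 4 + 1 = 37

37


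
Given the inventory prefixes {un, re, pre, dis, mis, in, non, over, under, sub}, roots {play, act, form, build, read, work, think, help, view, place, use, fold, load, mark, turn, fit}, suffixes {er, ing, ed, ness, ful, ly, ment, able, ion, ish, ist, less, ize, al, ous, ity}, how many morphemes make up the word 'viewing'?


Segmenting 'viewing' against the inventory:
  'view' -> root (morpheme 1)
  'ing' -> suffix (morpheme 2)
Total morphemes: 2

2


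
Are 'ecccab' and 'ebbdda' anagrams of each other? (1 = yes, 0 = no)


Sort characters of 'ecccab': 'abccce'
Sort characters of 'ebbdda': 'abbdde'
Sorted forms differ -> they are NOT anagrams
Result: 0

0


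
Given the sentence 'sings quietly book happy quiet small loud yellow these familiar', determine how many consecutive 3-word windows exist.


Word trigrams from [10] words:
  Trigram 1: (sings quietly book)
  Trigram 2: (quietly book happy)
  Trigram 3: (book happy quiet)
  Trigram 4: (happy quiet small)
  Trigram 5: (quiet small loud)
  Trigram 6: (small loud yellow)
  Trigram 7: (loud yellow these)
  Trigram 8: (yellow these familiar)
Total word trigrams: 10 - 2 = 8

8


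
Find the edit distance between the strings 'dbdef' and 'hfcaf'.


Building DP table for s1='dbdef' (len 5) and s2='hfcaf' (len 5):
       h  f  c  a  f
    0  1  2  3  4  5
  d 1  1  2  3  4  5
  b 2  2  2  3  4  5
  d 3  3  3  3  4  5
  e 4  4  4  4  4  5
  f 5  5  4  5  5  4
Edit distance = dp[5][5] = 4

4


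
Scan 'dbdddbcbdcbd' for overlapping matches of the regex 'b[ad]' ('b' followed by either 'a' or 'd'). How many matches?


Pattern: b[ad] means 'b' followed by either 'a' or 'd'.
Scanning 'dbdddbcbdcbd' position-by-position:
  Pos 0: window 'db' -> no
  Pos 1: window 'bd' -> MATCH
  Pos 2: window 'dd' -> no
  Pos 3: window 'dd' -> no
  Pos 4: window 'db' -> no
  Pos 5: window 'bc' -> no
  Pos 6: window 'cb' -> no
  Pos 7: window 'bd' -> MATCH
  Pos 8: window 'dc' -> no
  Pos 9: window 'cb' -> no
  Pos 10: window 'bd' -> MATCH
  Pos 11: window 'd' -> no
Total matches: 3

3


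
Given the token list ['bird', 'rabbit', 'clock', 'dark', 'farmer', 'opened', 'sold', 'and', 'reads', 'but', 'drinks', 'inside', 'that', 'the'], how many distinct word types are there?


Listing all tokens and tracking unique types:
  Token 1: 'bird' -> NEW (unique so far: 1)
  Token 2: 'rabbit' -> NEW (unique so far: 2)
  Token 3: 'clock' -> NEW (unique so far: 3)
  Token 4: 'dark' -> NEW (unique so far: 4)
  Token 5: 'farmer' -> NEW (unique so far: 5)
  Token 6: 'opened' -> NEW (unique so far: 6)
  Token 7: 'sold' -> NEW (unique so far: 7)
  Token 8: 'and' -> NEW (unique so far: 8)
  Token 9: 'reads' -> NEW (unique so far: 9)
  Token 10: 'but' -> NEW (unique so far: 10)
  Token 11: 'drinks' -> NEW (unique so far: 11)
  Token 12: 'inside' -> NEW (unique so far: 12)
  Token 13: 'that' -> NEW (unique so far: 13)
  Token 14: 'the' -> NEW (unique so far: 14)
Unique types: ('and', 'bird', 'but', 'clock', 'dark', 'drinks', 'farmer', 'inside', 'opened', 'rabbit', 'reads', 'sold', 'that', 'the')
Vocabulary size: 14

14


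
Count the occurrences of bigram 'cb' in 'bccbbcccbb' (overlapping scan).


Scanning 'bccbbcccbb' for bigram 'cb':
  Position 0: 'bc' -> no
  Position 1: 'cc' -> no
  Position 2: 'cb' -> MATCH
  Position 3: 'bb' -> no
  Position 4: 'bc' -> no
  Position 5: 'cc' -> no
  Position 6: 'cc' -> no
  Position 7: 'cb' -> MATCH
  Position 8: 'bb' -> no
Total matches: 2

2


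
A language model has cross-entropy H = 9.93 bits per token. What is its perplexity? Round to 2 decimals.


Perplexity formula: PP = 2^H
H = 9.93
PP = 2^9.93
Decompose: 2^9.93 = 2^9 * 2^0.93
2^9 = 512, 2^0.93 ~ 1.9052760
PP ~ 512 * 1.9052760 = 975.5013120
Rounded to 2 decimals: 975.50

975.50


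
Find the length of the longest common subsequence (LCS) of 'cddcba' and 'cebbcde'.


DP table for LCS of 'cddcba' and 'cebbcde':
       c  e  b  b  c  d  e
    0  0  0  0  0  0  0  0
  c 0  1  1  1  1  1  1  1
  d 0  1  1  1  1  1  2  2
  d 0  1  1  1  1  1  2  2
  c 0  1  1  1  1  2  2  2
  b 0  1  1  2  2  2  2  2
  a 0  1  1  2  2  2  2  2
LCS: 'cd'
LCS length = 2

2


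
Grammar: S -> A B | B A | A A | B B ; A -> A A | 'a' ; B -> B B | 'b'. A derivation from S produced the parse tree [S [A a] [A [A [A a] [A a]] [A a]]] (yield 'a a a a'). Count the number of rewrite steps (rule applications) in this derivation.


Every bracketed nonterminal node [X ...] in the tree is produced by exactly one rule application.
Reading the tree off as a leftmost derivation:
  Step 1: S  =>  A A   (applied S -> A A)
  Step 2: A A  =>  a A   (applied A -> a)
  Step 3: a A  =>  a A A   (applied A -> A A)
  Step 4: a A A  =>  a A A A   (applied A -> A A)
  Step 5: a A A A  =>  a a A A   (applied A -> a)
  Step 6: a a A A  =>  a a a A   (applied A -> a)
  Step 7: a a a A  =>  a a a a   (applied A -> a)
Final yield: a a a a
Total rewrite steps: 7

7


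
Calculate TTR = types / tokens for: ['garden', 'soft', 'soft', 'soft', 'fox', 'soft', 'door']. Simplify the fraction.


Tokens: 7
Unique types: ('door', 'fox', 'garden', 'soft') = 4
TTR = 4/7
Already in lowest terms.

4/7


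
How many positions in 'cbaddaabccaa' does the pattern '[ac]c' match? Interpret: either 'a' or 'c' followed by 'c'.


Pattern: [ac]c means either 'a' or 'c' followed by 'c'.
Scanning 'cbaddaabccaa' position-by-position:
  Pos 0: window 'cb' -> no
  Pos 1: window 'ba' -> no
  Pos 2: window 'ad' -> no
  Pos 3: window 'dd' -> no
  Pos 4: window 'da' -> no
  Pos 5: window 'aa' -> no
  Pos 6: window 'ab' -> no
  Pos 7: window 'bc' -> no
  Pos 8: window 'cc' -> MATCH
  Pos 9: window 'ca' -> no
  Pos 10: window 'aa' -> no
  Pos 11: window 'a' -> no
Total matches: 1

1


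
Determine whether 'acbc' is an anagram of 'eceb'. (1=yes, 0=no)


Sort characters of 'acbc': 'abcc'
Sort characters of 'eceb': 'bcee'
Sorted forms differ -> they are NOT anagrams
Result: 0

0


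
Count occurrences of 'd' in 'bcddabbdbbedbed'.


Scanning 'bcddabbdbbedbed' for 'd':
  Position 2: 'd' -> MATCH (count: 1)
  Position 3: 'd' -> MATCH (count: 2)
  Position 7: 'd' -> MATCH (count: 3)
  Position 11: 'd' -> MATCH (count: 4)
  Position 14: 'd' -> MATCH (count: 5)
Total occurrences of 'd': 5

5


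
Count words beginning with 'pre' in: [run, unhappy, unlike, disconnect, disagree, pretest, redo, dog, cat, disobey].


Checking each word for prefix 'pre':
  'run' -> no (count: 0)
  'unhappy' -> no (count: 0)
  'unlike' -> no (count: 0)
  'disconnect' -> no (count: 0)
  'disagree' -> no (count: 0)
  'pretest' -> YES, starts with 'pre' (count: 1)
  'redo' -> no (count: 1)
  'dog' -> no (count: 1)
  'cat' -> no (count: 1)
  'disobey' -> no (count: 1)
Total with prefix 'pre': 1

1


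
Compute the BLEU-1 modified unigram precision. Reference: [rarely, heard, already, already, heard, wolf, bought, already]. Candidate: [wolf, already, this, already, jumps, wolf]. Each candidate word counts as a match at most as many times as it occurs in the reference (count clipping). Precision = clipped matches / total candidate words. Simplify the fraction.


Reference word counts: {'already': 3, 'bought': 1, 'heard': 2, 'rarely': 1, 'wolf': 1}
Checking each candidate word (with clipping):
  'wolf' -> in reference (ref count 1, used 1/1) -> match (matches: 1)
  'already' -> in reference (ref count 3, used 1/3) -> match (matches: 2)
  'this' -> not in reference -> no match (matches: 2)
  'already' -> in reference (ref count 3, used 2/3) -> match (matches: 3)
  'jumps' -> not in reference -> no match (matches: 3)
  'wolf' -> ref count 1 already used up (1/1) -> clipped, no match (matches: 3)
Clipped matches: 3, Candidate length: 6
Precision = 3/6 = 1/2

1/2


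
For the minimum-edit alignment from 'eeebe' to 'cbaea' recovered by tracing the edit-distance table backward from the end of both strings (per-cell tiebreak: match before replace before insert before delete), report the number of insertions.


Edit distance = 5. Backtracking from cell (5, 5) with preference match > replace > insert > delete,
then listing the resulting alignment 'eeebe' -> 'cbaea' left to right:
  Step 1: replace e->c
  Step 2: replace e->b
  Step 3: replace e->a
  Step 4: replace b->e
  Step 5: replace e->a
Total insertions: 0

0


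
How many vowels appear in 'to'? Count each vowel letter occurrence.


Scanning each character of 'to':
  Position 1: 't' -> consonant (running count: 0)
  Position 2: 'o' -> vowel (running count: 1)
Total vowels: 1

1


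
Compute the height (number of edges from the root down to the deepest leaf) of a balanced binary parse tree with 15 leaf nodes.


In a balanced binary tree with n leaves the deepest leaf is ceil(log2(n)) edges below the root.
log2(15) = 3.9069
ceil(3.9069) = 4
height (edges) = 4

4


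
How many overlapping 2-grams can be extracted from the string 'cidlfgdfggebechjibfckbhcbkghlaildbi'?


String 'cidlfgdfggebechjibfckbhcbkghlaildbi' has length L = 35.
Number of overlapping n-grams = L - n + 1
Substituting: 35 - 2 + 1 = 34

34


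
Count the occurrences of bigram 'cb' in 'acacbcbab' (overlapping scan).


Scanning 'acacbcbab' for bigram 'cb':
  Position 0: 'ac' -> no
  Position 1: 'ca' -> no
  Position 2: 'ac' -> no
  Position 3: 'cb' -> MATCH
  Position 4: 'bc' -> no
  Position 5: 'cb' -> MATCH
  Position 6: 'ba' -> no
  Position 7: 'ab' -> no
Total matches: 2

2


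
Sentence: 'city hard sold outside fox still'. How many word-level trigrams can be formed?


Word trigrams from [6] words:
  Trigram 1: (city hard sold)
  Trigram 2: (hard sold outside)
  Trigram 3: (sold outside fox)
  Trigram 4: (outside fox still)
Total word trigrams: 6 - 2 = 4

4


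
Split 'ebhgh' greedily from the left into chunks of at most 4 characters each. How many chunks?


'ebhgh' has 5 characters.
Chunking with max size 4:
  Chunk 1: 'ebhg' (positions 0-3)
  Chunk 2: 'h' (positions 4-4)
Total chunks: ceil(5 / 4) = 2

2


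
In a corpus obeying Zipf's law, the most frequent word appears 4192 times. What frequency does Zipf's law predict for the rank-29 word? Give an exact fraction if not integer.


Zipf's law: freq(rank) = f1 / rank
f1 = 4192, rank = 29
freq = 4192 / 29
GCD(4192, 29) = 1
Simplified: 4192/29

4192/29


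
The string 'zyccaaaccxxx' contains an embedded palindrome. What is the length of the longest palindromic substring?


Scanning 'zyccaaaccxxx' for palindromic substrings.
Substring at positions 2-8: 'ccaaacc'.
Check: reverse('ccaaacc') = 'ccaaacc' -> palindrome confirmed.
Neighbouring characters ('y' / 'x') break symmetry, so it cannot extend further.
No longer palindromic substring exists; longest length = 7

7


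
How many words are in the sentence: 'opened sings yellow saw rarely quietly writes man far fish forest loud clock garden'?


Counting words by splitting on spaces:
  Word 1: 'opened'
  Word 2: 'sings'
  Word 3: 'yellow'
  Word 4: 'saw'
  Word 5: 'rarely'
  Word 6: 'quietly'
  Word 7: 'writes'
  Word 8: 'man'
  Word 9: 'far'
  Word 10: 'fish'
  Word 11: 'forest'
  Word 12: 'loud'
  Word 13: 'clock'
  Word 14: 'garden'
Total words: 14

14


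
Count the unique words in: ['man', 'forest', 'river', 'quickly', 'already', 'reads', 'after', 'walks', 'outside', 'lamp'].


Listing all tokens and tracking unique types:
  Token 1: 'man' -> NEW (unique so far: 1)
  Token 2: 'forest' -> NEW (unique so far: 2)
  Token 3: 'river' -> NEW (unique so far: 3)
  Token 4: 'quickly' -> NEW (unique so far: 4)
  Token 5: 'already' -> NEW (unique so far: 5)
  Token 6: 'reads' -> NEW (unique so far: 6)
  Token 7: 'after' -> NEW (unique so far: 7)
  Token 8: 'walks' -> NEW (unique so far: 8)
  Token 9: 'outside' -> NEW (unique so far: 9)
  Token 10: 'lamp' -> NEW (unique so far: 10)
Unique types: ('after', 'already', 'forest', 'lamp', 'man', 'outside', 'quickly', 'reads', 'river', 'walks')
Vocabulary size: 10

10


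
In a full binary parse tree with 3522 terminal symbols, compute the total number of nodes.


Leaf nodes (terminals): 3522
Internal nodes = n - 1 = 3522 - 1 = 3521
Total = leaves + internal = 3522 + 3521 = 7043

7043


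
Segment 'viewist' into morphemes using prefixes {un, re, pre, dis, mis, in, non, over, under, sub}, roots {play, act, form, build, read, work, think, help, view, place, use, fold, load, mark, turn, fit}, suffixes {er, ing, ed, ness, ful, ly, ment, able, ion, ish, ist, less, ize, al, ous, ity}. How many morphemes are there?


Segmenting 'viewist' against the inventory:
  'view' -> root (morpheme 1)
  'ist' -> suffix (morpheme 2)
Total morphemes: 2

2


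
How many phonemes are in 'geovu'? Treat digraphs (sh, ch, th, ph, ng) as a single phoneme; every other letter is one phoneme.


Parsing 'geovu' greedily, digraphs first:
  'g' -> consonant phoneme (phonemes so far: 1)
  'e' -> vowel phoneme (phonemes so far: 2)
  'o' -> vowel phoneme (phonemes so far: 3)
  'v' -> consonant phoneme (phonemes so far: 4)
  'u' -> vowel phoneme (phonemes so far: 5)
Total phonemes: 5

5


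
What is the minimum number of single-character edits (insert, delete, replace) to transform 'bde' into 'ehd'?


Building DP table for s1='bde' (len 3) and s2='ehd' (len 3):
       e  h  d
    0  1  2  3
  b 1  1  2  3
  d 2  2  2  2
  e 3  2  3  3
Edit distance = dp[3][3] = 3

3


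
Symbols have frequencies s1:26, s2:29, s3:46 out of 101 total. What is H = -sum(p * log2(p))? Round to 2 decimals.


Computing entropy H = -sum(p_i * log2(p_i)):
  s1: p = 26/101 = 0.2574, -p*log2(p) = 0.5040
  s2: p = 29/101 = 0.2871, -p*log2(p) = 0.5169
  s3: p = 46/101 = 0.4554, -p*log2(p) = 0.5168
H = sum of terms = 1.5377
Rounded to 2 decimals: 1.54

1.54


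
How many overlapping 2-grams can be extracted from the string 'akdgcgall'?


String 'akdgcgall' has length L = 9.
Number of overlapping n-grams = L - n + 1
Substituting: 9 - 2 + 1 = 8

8


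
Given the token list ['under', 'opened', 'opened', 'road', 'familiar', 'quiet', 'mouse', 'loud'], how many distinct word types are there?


Listing all tokens and tracking unique types:
  Token 1: 'under' -> NEW (unique so far: 1)
  Token 2: 'opened' -> NEW (unique so far: 2)
  Token 3: 'opened' -> duplicate (unique so far: 2)
  Token 4: 'road' -> NEW (unique so far: 3)
  Token 5: 'familiar' -> NEW (unique so far: 4)
  Token 6: 'quiet' -> NEW (unique so far: 5)
  Token 7: 'mouse' -> NEW (unique so far: 6)
  Token 8: 'loud' -> NEW (unique so far: 7)
Unique types: ('familiar', 'loud', 'mouse', 'opened', 'quiet', 'road', 'under')
Vocabulary size: 7

7


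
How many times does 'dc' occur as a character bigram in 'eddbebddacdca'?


Scanning 'eddbebddacdca' for bigram 'dc':
  Position 0: 'ed' -> no
  Position 1: 'dd' -> no
  Position 2: 'db' -> no
  Position 3: 'be' -> no
  Position 4: 'eb' -> no
  Position 5: 'bd' -> no
  Position 6: 'dd' -> no
  Position 7: 'da' -> no
  Position 8: 'ac' -> no
  Position 9: 'cd' -> no
  Position 10: 'dc' -> MATCH
  Position 11: 'ca' -> no
Total matches: 1

1


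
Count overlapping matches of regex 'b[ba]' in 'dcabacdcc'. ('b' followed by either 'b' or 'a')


Pattern: b[ba] means 'b' followed by either 'b' or 'a'.
Scanning 'dcabacdcc' position-by-position:
  Pos 0: window 'dc' -> no
  Pos 1: window 'ca' -> no
  Pos 2: window 'ab' -> no
  Pos 3: window 'ba' -> MATCH
  Pos 4: window 'ac' -> no
  Pos 5: window 'cd' -> no
  Pos 6: window 'dc' -> no
  Pos 7: window 'cc' -> no
  Pos 8: window 'c' -> no
Total matches: 1

1


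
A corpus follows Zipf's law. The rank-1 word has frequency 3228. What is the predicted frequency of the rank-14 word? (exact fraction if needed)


Zipf's law: freq(rank) = f1 / rank
f1 = 3228, rank = 14
freq = 3228 / 14
GCD(3228, 14) = 2
Simplified: 1614/7

1614/7


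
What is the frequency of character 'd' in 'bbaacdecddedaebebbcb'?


Scanning 'bbaacdecddedaebebbcb' for 'd':
  Position 5: 'd' -> MATCH (count: 1)
  Position 8: 'd' -> MATCH (count: 2)
  Position 9: 'd' -> MATCH (count: 3)
  Position 11: 'd' -> MATCH (count: 4)
Total occurrences of 'd': 4

4


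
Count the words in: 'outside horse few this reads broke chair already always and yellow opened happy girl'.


Counting words by splitting on spaces:
  Word 1: 'outside'
  Word 2: 'horse'
  Word 3: 'few'
  Word 4: 'this'
  Word 5: 'reads'
  Word 6: 'broke'
  Word 7: 'chair'
  Word 8: 'already'
  Word 9: 'always'
  Word 10: 'and'
  Word 11: 'yellow'
  Word 12: 'opened'
  Word 13: 'happy'
  Word 14: 'girl'
Total words: 14

14


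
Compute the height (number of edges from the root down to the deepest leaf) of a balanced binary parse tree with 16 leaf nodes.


In a balanced binary tree with n leaves the deepest leaf is ceil(log2(n)) edges below the root.
log2(16) = 4.0000
ceil(4.0000) = 4
height (edges) = 4

4


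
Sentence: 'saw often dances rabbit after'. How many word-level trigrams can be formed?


Word trigrams from [5] words:
  Trigram 1: (saw often dances)
  Trigram 2: (often dances rabbit)
  Trigram 3: (dances rabbit after)
Total word trigrams: 5 - 2 = 3

3


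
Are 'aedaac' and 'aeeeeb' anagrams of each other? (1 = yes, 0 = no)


Sort characters of 'aedaac': 'aaacde'
Sort characters of 'aeeeeb': 'abeeee'
Sorted forms differ -> they are NOT anagrams
Result: 0

0


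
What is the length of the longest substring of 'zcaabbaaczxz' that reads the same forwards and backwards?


Scanning 'zcaabbaaczxz' for palindromic substrings.
Substring at positions 0-9: 'zcaabbaacz'.
Check: reverse('zcaabbaacz') = 'zcaabbaacz' -> palindrome confirmed.
Neighbouring characters ('-' / 'x') break symmetry, so it cannot extend further.
No longer palindromic substring exists; longest length = 10

10


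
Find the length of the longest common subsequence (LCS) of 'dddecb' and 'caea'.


DP table for LCS of 'dddecb' and 'caea':
       c  a  e  a
    0  0  0  0  0
  d 0  0  0  0  0
  d 0  0  0  0  0
  d 0  0  0  0  0
  e 0  0  0  1  1
  c 0  1  1  1  1
  b 0  1  1  1  1
LCS: 'e'
LCS length = 1

1


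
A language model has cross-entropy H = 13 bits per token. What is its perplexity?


Perplexity formula: PP = 2^H
H = 13
PP = 2^13
PP = 2^13 = 8192

8192


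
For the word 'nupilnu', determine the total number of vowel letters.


Scanning each character of 'nupilnu':
  Position 1: 'n' -> consonant (running count: 0)
  Position 2: 'u' -> vowel (running count: 1)
  Position 3: 'p' -> consonant (running count: 1)
  Position 4: 'i' -> vowel (running count: 2)
  Position 5: 'l' -> consonant (running count: 2)
  Position 6: 'n' -> consonant (running count: 2)
  Position 7: 'u' -> vowel (running count: 3)
Total vowels: 3

3


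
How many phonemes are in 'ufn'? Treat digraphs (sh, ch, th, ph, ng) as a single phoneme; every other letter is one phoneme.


Parsing 'ufn' greedily, digraphs first:
  'u' -> vowel phoneme (phonemes so far: 1)
  'f' -> consonant phoneme (phonemes so far: 2)
  'n' -> consonant phoneme (phonemes so far: 3)
Total phonemes: 3

3


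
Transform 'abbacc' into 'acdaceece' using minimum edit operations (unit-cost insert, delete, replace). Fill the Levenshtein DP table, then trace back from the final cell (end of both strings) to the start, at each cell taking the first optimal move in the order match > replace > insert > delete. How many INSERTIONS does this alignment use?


Edit distance = 5. Backtracking from cell (6, 9) with preference match > replace > insert > delete,
then listing the resulting alignment 'abbacc' -> 'acdaceece' left to right:
  Step 1: keep 'a'
  Step 2: replace b->c
  Step 3: replace b->d
  Step 4: keep 'a'
  Step 5: keep 'c'
  Step 6: insert 'e' [insertion #1]
  Step 7: insert 'e' [insertion #2]
  Step 8: keep 'c'
  Step 9: insert 'e' [insertion #3]
Total insertions: 3

3


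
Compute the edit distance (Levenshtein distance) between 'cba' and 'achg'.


Building DP table for s1='cba' (len 3) and s2='achg' (len 4):
       a  c  h  g
    0  1  2  3  4
  c 1  1  1  2  3
  b 2  2  2  2  3
  a 3  2  3  3  3
Edit distance = dp[3][4] = 3

3


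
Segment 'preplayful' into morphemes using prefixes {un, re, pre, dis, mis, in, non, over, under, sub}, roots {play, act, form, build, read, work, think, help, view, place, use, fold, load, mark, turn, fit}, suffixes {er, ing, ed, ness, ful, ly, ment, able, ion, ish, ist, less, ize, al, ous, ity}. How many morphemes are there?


Segmenting 'preplayful' against the inventory:
  'pre' -> prefix (morpheme 1)
  'play' -> root (morpheme 2)
  'ful' -> suffix (morpheme 3)
Total morphemes: 3

3


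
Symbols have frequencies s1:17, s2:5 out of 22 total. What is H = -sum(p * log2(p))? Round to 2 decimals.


Computing entropy H = -sum(p_i * log2(p_i)):
  s1: p = 17/22 = 0.7727, -p*log2(p) = 0.2874
  s2: p = 5/22 = 0.2273, -p*log2(p) = 0.4858
H = sum of terms = 0.7732
Rounded to 2 decimals: 0.77

0.77


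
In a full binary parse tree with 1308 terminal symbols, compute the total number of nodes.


Leaf nodes (terminals): 1308
Internal nodes = n - 1 = 1308 - 1 = 1307
Total = leaves + internal = 1308 + 1307 = 2615

2615


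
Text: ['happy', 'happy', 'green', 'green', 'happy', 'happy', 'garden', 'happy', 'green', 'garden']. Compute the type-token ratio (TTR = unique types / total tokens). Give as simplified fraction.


Tokens: 10
Unique types: ('garden', 'green', 'happy') = 3
TTR = 3/10
Already in lowest terms.

3/10


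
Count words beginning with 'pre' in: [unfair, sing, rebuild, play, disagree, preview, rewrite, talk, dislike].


Checking each word for prefix 'pre':
  'unfair' -> no (count: 0)
  'sing' -> no (count: 0)
  'rebuild' -> no (count: 0)
  'play' -> no (count: 0)
  'disagree' -> no (count: 0)
  'preview' -> YES, starts with 'pre' (count: 1)
  'rewrite' -> no (count: 1)
  'talk' -> no (count: 1)
  'dislike' -> no (count: 1)
Total with prefix 'pre': 1

1


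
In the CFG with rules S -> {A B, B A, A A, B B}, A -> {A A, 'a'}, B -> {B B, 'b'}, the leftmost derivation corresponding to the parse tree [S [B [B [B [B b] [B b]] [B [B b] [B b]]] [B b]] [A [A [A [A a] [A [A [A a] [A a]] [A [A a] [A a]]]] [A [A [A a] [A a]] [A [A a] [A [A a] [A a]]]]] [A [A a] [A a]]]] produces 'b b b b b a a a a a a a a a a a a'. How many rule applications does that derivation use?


Every bracketed nonterminal node [X ...] in the tree is produced by exactly one rule application.
Reading the tree off as a leftmost derivation:
  Step 1: S  =>  B A   (applied S -> B A)
  Step 2: B A  =>  B B A   (applied B -> B B)
  Step 3: B B A  =>  B B B A   (applied B -> B B)
  Step 4: B B B A  =>  B B B B A   (applied B -> B B)
  Step 5: B B B B A  =>  b B B B A   (applied B -> b)
  Step 6: b B B B A  =>  b b B B A   (applied B -> b)
  Step 7: b b B B A  =>  b b B B B A   (applied B -> B B)
  Step 8: b b B B B A  =>  b b b B B A   (applied B -> b)
  Step 9: b b b B B A  =>  b b b b B A   (applied B -> b)
  Step 10: b b b b B A  =>  b b b b b A   (applied B -> b)
  Step 11: b b b b b A  =>  b b b b b A A   (applied A -> A A)
  Step 12: b b b b b A A  =>  b b b b b A A A   (applied A -> A A)
  Step 13: b b b b b A A A  =>  b b b b b A A A A   (applied A -> A A)
  Step 14: b b b b b A A A A  =>  b b b b b a A A A   (applied A -> a)
  Step 15: b b b b b a A A A  =>  b b b b b a A A A A   (applied A -> A A)
  Step 16: b b b b b a A A A A  =>  b b b b b a A A A A A   (applied A -> A A)
  Step 17: b b b b b a A A A A A  =>  b b b b b a a A A A A   (applied A -> a)
  Step 18: b b b b b a a A A A A  =>  b b b b b a a a A A A   (applied A -> a)
  Step 19: b b b b b a a a A A A  =>  b b b b b a a a A A A A   (applied A -> A A)
  Step 20: b b b b b a a a A A A A  =>  b b b b b a a a a A A A   (applied A -> a)
  Step 21: b b b b b a a a a A A A  =>  b b b b b a a a a a A A   (applied A -> a)
  Step 22: b b b b b a a a a a A A  =>  b b b b b a a a a a A A A   (applied A -> A A)
  Step 23: b b b b b a a a a a A A A  =>  b b b b b a a a a a A A A A   (applied A -> A A)
  Step 24: b b b b b a a a a a A A A A  =>  b b b b b a a a a a a A A A   (applied A -> a)
  Step 25: b b b b b a a a a a a A A A  =>  b b b b b a a a a a a a A A   (applied A -> a)
  Step 26: b b b b b a a a a a a a A A  =>  b b b b b a a a a a a a A A A   (applied A -> A A)
  Step 27: b b b b b a a a a a a a A A A  =>  b b b b b a a a a a a a a A A   (applied A -> a)
  Step 28: b b b b b a a a a a a a a A A  =>  b b b b b a a a a a a a a A A A   (applied A -> A A)
  Step 29: b b b b b a a a a a a a a A A A  =>  b b b b b a a a a a a a a a A A   (applied A -> a)
  Step 30: b b b b b a a a a a a a a a A A  =>  b b b b b a a a a a a a a a a A   (applied A -> a)
  Step 31: b b b b b a a a a a a a a a a A  =>  b b b b b a a a a a a a a a a A A   (applied A -> A A)
  Step 32: b b b b b a a a a a a a a a a A A  =>  b b b b b a a a a a a a a a a a A   (applied A -> a)
  Step 33: b b b b b a a a a a a a a a a a A  =>  b b b b b a a a a a a a a a a a a   (applied A -> a)
Final yield: b b b b b a a a a a a a a a a a a
Total rewrite steps: 33

33


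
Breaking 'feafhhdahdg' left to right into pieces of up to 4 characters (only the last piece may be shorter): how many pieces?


'feafhhdahdg' has 11 characters.
Chunking with max size 4:
  Chunk 1: 'feaf' (positions 0-3)
  Chunk 2: 'hhda' (positions 4-7)
  Chunk 3: 'hdg' (positions 8-10)
Total chunks: ceil(11 / 4) = 3

3


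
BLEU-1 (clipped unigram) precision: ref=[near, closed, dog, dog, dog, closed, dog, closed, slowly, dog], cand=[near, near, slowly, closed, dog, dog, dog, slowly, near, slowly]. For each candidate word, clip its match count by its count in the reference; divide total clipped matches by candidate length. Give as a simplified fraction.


Reference word counts: {'closed': 3, 'dog': 5, 'near': 1, 'slowly': 1}
Checking each candidate word (with clipping):
  'near' -> in reference (ref count 1, used 1/1) -> match (matches: 1)
  'near' -> ref count 1 already used up (1/1) -> clipped, no match (matches: 1)
  'slowly' -> in reference (ref count 1, used 1/1) -> match (matches: 2)
  'closed' -> in reference (ref count 3, used 1/3) -> match (matches: 3)
  'dog' -> in reference (ref count 5, used 1/5) -> match (matches: 4)
  'dog' -> in reference (ref count 5, used 2/5) -> match (matches: 5)
  'dog' -> in reference (ref count 5, used 3/5) -> match (matches: 6)
  'slowly' -> ref count 1 already used up (1/1) -> clipped, no match (matches: 6)
  'near' -> ref count 1 already used up (1/1) -> clipped, no match (matches: 6)
  'slowly' -> ref count 1 already used up (1/1) -> clipped, no match (matches: 6)
Clipped matches: 6, Candidate length: 10
Precision = 6/10 = 3/5

3/5
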